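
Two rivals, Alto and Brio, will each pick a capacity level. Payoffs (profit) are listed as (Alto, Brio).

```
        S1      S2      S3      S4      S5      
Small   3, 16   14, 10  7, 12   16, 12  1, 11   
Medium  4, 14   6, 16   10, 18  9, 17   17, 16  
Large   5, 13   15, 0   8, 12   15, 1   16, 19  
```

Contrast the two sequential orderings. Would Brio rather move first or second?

If Alto leads: Brio's best replies are Small→S1, Medium→S3, Large→S5; Alto's induced payoffs 3, 10, 16; outcome (Large, S5), payoffs (16, 19).
If Brio leads: Alto's best replies are S1→Large, S2→Large, S3→Medium, S4→Small, S5→Medium; Brio's induced payoffs 13, 0, 18, 12, 16; outcome (Medium, S3), payoffs (10, 18).
Brio gets 18 moving first and 19 moving second, so Brio prefers to move second.

second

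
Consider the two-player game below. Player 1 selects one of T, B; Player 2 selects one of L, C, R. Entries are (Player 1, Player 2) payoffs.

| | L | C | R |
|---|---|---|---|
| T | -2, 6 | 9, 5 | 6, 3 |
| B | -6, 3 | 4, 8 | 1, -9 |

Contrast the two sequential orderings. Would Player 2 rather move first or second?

second

If Player 1 leads: Player 2's best replies are T→L, B→C; Player 1's induced payoffs -2, 4; outcome (B, C), payoffs (4, 8).
If Player 2 leads: Player 1's best replies are L→T, C→T, R→T; Player 2's induced payoffs 6, 5, 3; outcome (T, L), payoffs (-2, 6).
Player 2 gets 6 moving first and 8 moving second, so Player 2 prefers to move second.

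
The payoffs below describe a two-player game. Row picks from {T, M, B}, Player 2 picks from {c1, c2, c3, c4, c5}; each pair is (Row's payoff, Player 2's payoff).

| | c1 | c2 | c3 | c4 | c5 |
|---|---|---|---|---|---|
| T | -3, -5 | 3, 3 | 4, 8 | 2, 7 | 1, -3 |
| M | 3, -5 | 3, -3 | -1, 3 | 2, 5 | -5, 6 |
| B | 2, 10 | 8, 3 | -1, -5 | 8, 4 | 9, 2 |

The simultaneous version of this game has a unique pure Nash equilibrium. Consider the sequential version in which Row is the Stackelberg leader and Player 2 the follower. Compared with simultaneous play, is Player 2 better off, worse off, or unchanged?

Solve by backward induction (Row leads).
- T → Player 2 plays c3 (best of -5, 3, 8, 7, -3); Row gets 4.
- M → Player 2 plays c5 (best of -5, -3, 3, 5, 6); Row gets -5.
- B → Player 2 plays c1 (best of 10, 3, -5, 4, 2); Row gets 2.
Maximizing over 4, -5, 2, Row chooses T. Subgame-perfect outcome: (T, c3) with payoffs (4, 8).
Now find the simultaneous Nash equilibrium.
Row's best replies: c1→M; c2→B; c3→T; c4→B; c5→B.
Player 2's best replies: T→c3; M→c5; B→c1.
The unique mutual best reply is (T, c3), giving (4, 8).
Player 2 earns 8 sequentially versus 8 at the Nash outcome: unchanged.

unchanged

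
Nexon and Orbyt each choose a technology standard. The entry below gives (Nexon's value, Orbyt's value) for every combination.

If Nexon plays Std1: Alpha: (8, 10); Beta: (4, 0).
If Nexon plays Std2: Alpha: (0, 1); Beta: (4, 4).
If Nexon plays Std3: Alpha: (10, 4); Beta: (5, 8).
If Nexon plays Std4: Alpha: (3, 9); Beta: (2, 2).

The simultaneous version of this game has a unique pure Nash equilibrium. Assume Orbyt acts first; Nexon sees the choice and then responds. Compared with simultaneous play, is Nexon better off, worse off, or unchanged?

Solve by backward induction (Orbyt leads).
- Alpha: BR = Std3, leader payoff 4.
- Beta: BR = Std3, leader payoff 8.
Among 4, 8, the best is 8 at Beta. Subgame-perfect outcome: (Std3, Beta) with payoffs (5, 8).
For the simultaneous game, intersect best replies.
Nexon's best replies: Alpha→Std3; Beta→Std3.
Orbyt's best replies: Std1→Alpha; Std2→Beta; Std3→Beta; Std4→Alpha.
The unique mutual best reply is (Std3, Beta), giving (5, 8).
Nexon earns 5 sequentially versus 5 at the Nash outcome: unchanged.

unchanged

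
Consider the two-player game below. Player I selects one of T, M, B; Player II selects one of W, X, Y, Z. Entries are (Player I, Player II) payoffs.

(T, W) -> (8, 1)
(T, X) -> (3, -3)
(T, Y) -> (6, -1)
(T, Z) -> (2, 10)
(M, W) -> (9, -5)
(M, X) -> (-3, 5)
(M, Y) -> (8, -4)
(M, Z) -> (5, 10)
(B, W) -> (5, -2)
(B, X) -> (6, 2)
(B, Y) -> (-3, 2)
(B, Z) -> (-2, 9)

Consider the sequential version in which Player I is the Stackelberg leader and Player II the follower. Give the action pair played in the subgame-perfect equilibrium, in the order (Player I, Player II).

Player II best-responds to each possible Player I move:
- T: Player II compares 1, -3, -1, 10 and picks Z; Player I would get 2.
- M: Player II compares -5, 5, -4, 10 and picks Z; Player I would get 5.
- B: Player II compares -2, 2, 2, 9 and picks Z; Player I would get -2.
Player I's induced payoffs are 2, 5, -2, so Player I commits to M. Subgame-perfect outcome: (M, Z) with payoffs (5, 10).

(M, Z)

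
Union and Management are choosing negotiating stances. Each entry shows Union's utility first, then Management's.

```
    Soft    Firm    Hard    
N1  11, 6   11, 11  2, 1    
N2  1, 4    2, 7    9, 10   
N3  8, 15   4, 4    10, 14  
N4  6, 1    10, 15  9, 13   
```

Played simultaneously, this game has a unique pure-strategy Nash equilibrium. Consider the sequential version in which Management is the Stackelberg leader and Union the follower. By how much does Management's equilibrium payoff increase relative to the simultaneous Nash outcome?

Work backward from Union's decision.
- Soft → Union plays N1 (best of 11, 1, 8, 6); Management gets 6.
- Firm → Union plays N1 (best of 11, 2, 4, 10); Management gets 11.
- Hard → Union plays N3 (best of 2, 9, 10, 9); Management gets 14.
Among 6, 11, 14, the best is 14 at Hard. Subgame-perfect outcome: (N3, Hard) with payoffs (10, 14).
Under simultaneous play:
Union's best replies: Soft→N1; Firm→N1; Hard→N3.
Management's best replies: N1→Firm; N2→Hard; N3→Soft; N4→Firm.
Only (N1, Firm) has each player best-responding; Nash payoffs (11, 11).
Management's commitment gain: 14 − 11 = 3.

3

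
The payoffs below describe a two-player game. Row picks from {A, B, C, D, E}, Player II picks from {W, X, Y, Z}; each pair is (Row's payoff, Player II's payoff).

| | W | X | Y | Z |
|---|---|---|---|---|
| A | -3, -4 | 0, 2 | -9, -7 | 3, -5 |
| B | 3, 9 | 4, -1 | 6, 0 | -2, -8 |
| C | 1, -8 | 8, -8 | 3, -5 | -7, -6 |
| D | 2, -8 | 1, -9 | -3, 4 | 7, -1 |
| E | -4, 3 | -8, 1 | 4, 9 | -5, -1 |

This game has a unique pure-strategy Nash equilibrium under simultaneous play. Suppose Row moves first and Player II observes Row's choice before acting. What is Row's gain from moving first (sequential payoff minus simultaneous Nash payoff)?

Work backward from Player II's decision.
- A → Player II plays X (best of -4, 2, -7, -5); Row gets 0.
- B → Player II plays W (best of 9, -1, 0, -8); Row gets 3.
- C → Player II plays Y (best of -8, -8, -5, -6); Row gets 3.
- D → Player II plays Y (best of -8, -9, 4, -1); Row gets -3.
- E → Player II plays Y (best of 3, 1, 9, -1); Row gets 4.
Among 0, 3, 3, -3, 4, the best is 4 at E. Subgame-perfect outcome: (E, Y) with payoffs (4, 9).
Now find the simultaneous Nash equilibrium.
Row's best replies: W→B; X→C; Y→B; Z→D.
Player II's best replies: A→X; B→W; C→Y; D→Y; E→Y.
Only (B, W) has each player best-responding; Nash payoffs (3, 9).
Row's commitment gain: 4 − 3 = 1.

1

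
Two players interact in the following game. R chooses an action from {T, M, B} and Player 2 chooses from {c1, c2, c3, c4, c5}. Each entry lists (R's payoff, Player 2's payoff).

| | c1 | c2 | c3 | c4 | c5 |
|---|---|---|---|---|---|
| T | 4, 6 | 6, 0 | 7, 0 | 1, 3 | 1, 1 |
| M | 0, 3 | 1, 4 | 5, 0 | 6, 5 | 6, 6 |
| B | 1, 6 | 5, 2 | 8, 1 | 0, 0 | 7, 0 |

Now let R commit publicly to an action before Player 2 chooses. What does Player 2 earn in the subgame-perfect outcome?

Work backward from Player 2's decision.
- T: Player 2 compares 6, 0, 0, 3, 1 and picks c1; R would get 4.
- M: Player 2 compares 3, 4, 0, 5, 6 and picks c5; R would get 6.
- B: Player 2 compares 6, 2, 1, 0, 0 and picks c1; R would get 1.
R's induced payoffs are 4, 6, 1, so R commits to M. Subgame-perfect outcome: (M, c5) with payoffs (6, 6).

6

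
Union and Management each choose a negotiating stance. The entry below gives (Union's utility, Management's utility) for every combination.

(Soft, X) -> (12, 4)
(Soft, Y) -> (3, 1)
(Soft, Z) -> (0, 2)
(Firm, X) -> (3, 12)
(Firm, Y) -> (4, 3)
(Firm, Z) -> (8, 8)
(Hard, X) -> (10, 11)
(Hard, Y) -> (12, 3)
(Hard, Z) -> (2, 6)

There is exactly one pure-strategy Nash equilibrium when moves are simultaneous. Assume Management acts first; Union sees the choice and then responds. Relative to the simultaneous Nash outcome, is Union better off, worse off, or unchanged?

worse off

Work backward from Union's decision.
- X: Union compares 12, 3, 10 and picks Soft; Management would get 4.
- Y: Union compares 3, 4, 12 and picks Hard; Management would get 3.
- Z: Union compares 0, 8, 2 and picks Firm; Management would get 8.
Among 4, 3, 8, the best is 8 at Z. Subgame-perfect outcome: (Firm, Z) with payoffs (8, 8).
Under simultaneous play:
Union's best replies: X→Soft; Y→Hard; Z→Firm.
Management's best replies: Soft→X; Firm→X; Hard→X.
Only (Soft, X) has each player best-responding; Nash payoffs (12, 4).
Union earns 8 sequentially versus 12 at the Nash outcome: worse off.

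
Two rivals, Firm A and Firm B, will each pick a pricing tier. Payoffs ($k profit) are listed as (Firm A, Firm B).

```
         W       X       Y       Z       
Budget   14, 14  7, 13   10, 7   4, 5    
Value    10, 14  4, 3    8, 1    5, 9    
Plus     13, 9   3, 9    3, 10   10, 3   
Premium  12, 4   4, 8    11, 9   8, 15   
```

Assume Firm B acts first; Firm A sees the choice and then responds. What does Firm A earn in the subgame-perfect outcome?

14

Backward induction with Firm B moving first.
- W → Firm A plays Budget (best of 14, 10, 13, 12); Firm B gets 14.
- X → Firm A plays Budget (best of 7, 4, 3, 4); Firm B gets 13.
- Y → Firm A plays Premium (best of 10, 8, 3, 11); Firm B gets 9.
- Z → Firm A plays Plus (best of 4, 5, 10, 8); Firm B gets 3.
Maximizing over 14, 13, 9, 3, Firm B chooses W. Subgame-perfect outcome: (Budget, W) with payoffs (14, 14).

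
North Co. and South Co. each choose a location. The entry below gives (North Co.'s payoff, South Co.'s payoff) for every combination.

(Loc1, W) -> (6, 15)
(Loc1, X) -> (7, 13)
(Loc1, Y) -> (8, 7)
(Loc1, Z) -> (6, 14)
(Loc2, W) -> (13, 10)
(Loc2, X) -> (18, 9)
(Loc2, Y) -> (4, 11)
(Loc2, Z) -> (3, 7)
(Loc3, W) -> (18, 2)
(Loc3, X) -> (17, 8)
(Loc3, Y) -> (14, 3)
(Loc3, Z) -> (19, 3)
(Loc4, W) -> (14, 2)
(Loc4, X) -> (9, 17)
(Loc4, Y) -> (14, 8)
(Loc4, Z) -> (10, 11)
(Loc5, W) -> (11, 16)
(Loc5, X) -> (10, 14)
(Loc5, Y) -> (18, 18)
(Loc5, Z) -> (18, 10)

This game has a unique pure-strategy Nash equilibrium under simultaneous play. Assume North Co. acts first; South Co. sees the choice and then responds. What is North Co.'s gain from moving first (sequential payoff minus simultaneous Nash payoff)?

0

Work backward from South Co.'s decision.
- Loc1: BR = W, leader payoff 6.
- Loc2: BR = Y, leader payoff 4.
- Loc3: BR = X, leader payoff 17.
- Loc4: BR = X, leader payoff 9.
- Loc5: BR = Y, leader payoff 18.
Maximizing over 6, 4, 17, 9, 18, North Co. chooses Loc5. Subgame-perfect outcome: (Loc5, Y) with payoffs (18, 18).
Under simultaneous play:
North Co.'s best replies: W→Loc3; X→Loc2; Y→Loc5; Z→Loc3.
South Co.'s best replies: Loc1→W; Loc2→Y; Loc3→X; Loc4→X; Loc5→Y.
Only (Loc5, Y) has each player best-responding; Nash payoffs (18, 18).
North Co.'s commitment gain: 18 − 18 = 0.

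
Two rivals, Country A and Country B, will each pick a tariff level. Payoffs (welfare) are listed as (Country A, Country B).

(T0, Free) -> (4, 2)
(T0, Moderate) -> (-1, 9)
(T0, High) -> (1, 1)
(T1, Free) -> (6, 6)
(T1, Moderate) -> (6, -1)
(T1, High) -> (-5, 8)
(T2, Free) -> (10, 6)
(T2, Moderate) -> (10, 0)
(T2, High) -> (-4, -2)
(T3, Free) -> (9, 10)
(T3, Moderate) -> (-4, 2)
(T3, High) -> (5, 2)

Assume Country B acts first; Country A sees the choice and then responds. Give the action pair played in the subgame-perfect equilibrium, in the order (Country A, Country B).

(T2, Free)

Backward induction with Country B moving first.
- Free: Country A compares 4, 6, 10, 9 and picks T2; Country B would get 6.
- Moderate: Country A compares -1, 6, 10, -4 and picks T2; Country B would get 0.
- High: Country A compares 1, -5, -4, 5 and picks T3; Country B would get 2.
Maximizing over 6, 0, 2, Country B chooses Free. Subgame-perfect outcome: (T2, Free) with payoffs (10, 6).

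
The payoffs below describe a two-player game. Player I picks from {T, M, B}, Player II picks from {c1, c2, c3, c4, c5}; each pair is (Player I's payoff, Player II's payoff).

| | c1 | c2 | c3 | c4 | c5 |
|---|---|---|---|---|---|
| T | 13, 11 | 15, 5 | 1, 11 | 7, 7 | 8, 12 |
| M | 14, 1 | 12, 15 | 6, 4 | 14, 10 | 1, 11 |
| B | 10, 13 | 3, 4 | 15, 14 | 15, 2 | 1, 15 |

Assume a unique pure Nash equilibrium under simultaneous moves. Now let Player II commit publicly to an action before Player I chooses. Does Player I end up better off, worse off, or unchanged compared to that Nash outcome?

Solve by backward induction (Player II leads).
- c1: Player I compares 13, 14, 10 and picks M; Player II would get 1.
- c2: Player I compares 15, 12, 3 and picks T; Player II would get 5.
- c3: Player I compares 1, 6, 15 and picks B; Player II would get 14.
- c4: Player I compares 7, 14, 15 and picks B; Player II would get 2.
- c5: Player I compares 8, 1, 1 and picks T; Player II would get 12.
Player II's induced payoffs are 1, 5, 14, 2, 12, so Player II commits to c3. Subgame-perfect outcome: (B, c3) with payoffs (15, 14).
For the simultaneous game, intersect best replies.
Player I's best replies: c1→M; c2→T; c3→B; c4→B; c5→T.
Player II's best replies: T→c5; M→c2; B→c5.
Only (T, c5) has each player best-responding; Nash payoffs (8, 12).
Player I earns 15 sequentially versus 8 at the Nash outcome: better off.

better off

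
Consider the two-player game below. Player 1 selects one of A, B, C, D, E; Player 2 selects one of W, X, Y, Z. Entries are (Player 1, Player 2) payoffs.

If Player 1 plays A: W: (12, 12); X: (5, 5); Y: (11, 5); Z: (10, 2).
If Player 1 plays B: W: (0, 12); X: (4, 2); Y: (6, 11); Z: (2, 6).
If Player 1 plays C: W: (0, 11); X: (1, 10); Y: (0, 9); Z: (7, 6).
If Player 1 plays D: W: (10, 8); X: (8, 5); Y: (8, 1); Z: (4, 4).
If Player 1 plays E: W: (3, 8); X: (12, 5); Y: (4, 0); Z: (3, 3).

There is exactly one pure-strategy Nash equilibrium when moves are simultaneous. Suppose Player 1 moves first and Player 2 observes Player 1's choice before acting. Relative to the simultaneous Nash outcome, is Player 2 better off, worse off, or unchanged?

Player 2 best-responds to each possible Player 1 move:
- A → Player 2 plays W (best of 12, 5, 5, 2); Player 1 gets 12.
- B → Player 2 plays W (best of 12, 2, 11, 6); Player 1 gets 0.
- C → Player 2 plays W (best of 11, 10, 9, 6); Player 1 gets 0.
- D → Player 2 plays W (best of 8, 5, 1, 4); Player 1 gets 10.
- E → Player 2 plays W (best of 8, 5, 0, 3); Player 1 gets 3.
Maximizing over 12, 0, 0, 10, 3, Player 1 chooses A. Subgame-perfect outcome: (A, W) with payoffs (12, 12).
Now find the simultaneous Nash equilibrium.
Player 1's best replies: W→A; X→E; Y→A; Z→A.
Player 2's best replies: A→W; B→W; C→W; D→W; E→W.
Only (A, W) has each player best-responding; Nash payoffs (12, 12).
Player 2 earns 12 sequentially versus 12 at the Nash outcome: unchanged.

unchanged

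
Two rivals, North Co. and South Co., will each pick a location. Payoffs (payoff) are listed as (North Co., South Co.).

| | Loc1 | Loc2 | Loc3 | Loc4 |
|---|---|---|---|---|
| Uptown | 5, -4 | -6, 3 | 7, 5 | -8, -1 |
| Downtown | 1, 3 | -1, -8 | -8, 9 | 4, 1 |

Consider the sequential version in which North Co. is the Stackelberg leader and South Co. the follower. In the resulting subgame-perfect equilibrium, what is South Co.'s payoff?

5

Backward induction with North Co. moving first.
- Uptown: South Co. compares -4, 3, 5, -1 and picks Loc3; North Co. would get 7.
- Downtown: South Co. compares 3, -8, 9, 1 and picks Loc3; North Co. would get -8.
North Co.'s induced payoffs are 7, -8, so North Co. commits to Uptown. Subgame-perfect outcome: (Uptown, Loc3) with payoffs (7, 5).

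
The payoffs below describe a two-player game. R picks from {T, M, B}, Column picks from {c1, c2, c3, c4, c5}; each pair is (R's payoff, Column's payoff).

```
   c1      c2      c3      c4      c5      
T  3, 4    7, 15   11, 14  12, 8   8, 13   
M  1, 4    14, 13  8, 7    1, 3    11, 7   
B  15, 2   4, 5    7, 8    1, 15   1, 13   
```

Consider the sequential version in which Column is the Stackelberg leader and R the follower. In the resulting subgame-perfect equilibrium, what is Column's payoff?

14

R best-responds to each possible Column move:
- c1: R compares 3, 1, 15 and picks B; Column would get 2.
- c2: R compares 7, 14, 4 and picks M; Column would get 13.
- c3: R compares 11, 8, 7 and picks T; Column would get 14.
- c4: R compares 12, 1, 1 and picks T; Column would get 8.
- c5: R compares 8, 11, 1 and picks M; Column would get 7.
Among 2, 13, 14, 8, 7, the best is 14 at c3. Subgame-perfect outcome: (T, c3) with payoffs (11, 14).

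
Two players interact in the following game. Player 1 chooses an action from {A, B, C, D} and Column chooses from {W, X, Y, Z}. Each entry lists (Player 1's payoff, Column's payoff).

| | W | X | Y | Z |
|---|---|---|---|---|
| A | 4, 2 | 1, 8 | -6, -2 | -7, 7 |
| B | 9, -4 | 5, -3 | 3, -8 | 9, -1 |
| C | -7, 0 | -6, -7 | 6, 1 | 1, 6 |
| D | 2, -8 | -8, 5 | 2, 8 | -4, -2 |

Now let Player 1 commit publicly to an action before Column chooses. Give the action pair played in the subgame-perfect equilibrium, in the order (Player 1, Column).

(B, Z)

Work backward from Column's decision.
- A: Column compares 2, 8, -2, 7 and picks X; Player 1 would get 1.
- B: Column compares -4, -3, -8, -1 and picks Z; Player 1 would get 9.
- C: Column compares 0, -7, 1, 6 and picks Z; Player 1 would get 1.
- D: Column compares -8, 5, 8, -2 and picks Y; Player 1 would get 2.
Player 1's induced payoffs are 1, 9, 1, 2, so Player 1 commits to B. Subgame-perfect outcome: (B, Z) with payoffs (9, -1).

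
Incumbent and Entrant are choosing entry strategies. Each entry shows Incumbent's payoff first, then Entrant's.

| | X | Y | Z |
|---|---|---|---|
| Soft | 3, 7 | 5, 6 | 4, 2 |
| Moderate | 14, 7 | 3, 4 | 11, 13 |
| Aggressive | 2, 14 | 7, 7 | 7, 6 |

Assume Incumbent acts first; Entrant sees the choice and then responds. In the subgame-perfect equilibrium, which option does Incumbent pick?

Backward induction with Incumbent moving first.
- Soft → Entrant plays X (best of 7, 6, 2); Incumbent gets 3.
- Moderate → Entrant plays Z (best of 7, 4, 13); Incumbent gets 11.
- Aggressive → Entrant plays X (best of 14, 7, 6); Incumbent gets 2.
Maximizing over 3, 11, 2, Incumbent chooses Moderate. Subgame-perfect outcome: (Moderate, Z) with payoffs (11, 13).

Moderate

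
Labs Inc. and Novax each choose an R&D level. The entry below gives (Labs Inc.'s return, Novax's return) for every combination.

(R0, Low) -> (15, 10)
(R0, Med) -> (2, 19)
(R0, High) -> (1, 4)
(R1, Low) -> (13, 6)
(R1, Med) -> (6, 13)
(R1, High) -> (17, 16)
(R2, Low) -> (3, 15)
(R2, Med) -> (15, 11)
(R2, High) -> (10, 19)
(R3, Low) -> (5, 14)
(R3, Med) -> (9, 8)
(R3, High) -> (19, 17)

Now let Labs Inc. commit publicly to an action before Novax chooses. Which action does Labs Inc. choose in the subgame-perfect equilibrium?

Solve by backward induction (Labs Inc. leads).
- R0: Novax compares 10, 19, 4 and picks Med; Labs Inc. would get 2.
- R1: Novax compares 6, 13, 16 and picks High; Labs Inc. would get 17.
- R2: Novax compares 15, 11, 19 and picks High; Labs Inc. would get 10.
- R3: Novax compares 14, 8, 17 and picks High; Labs Inc. would get 19.
Maximizing over 2, 17, 10, 19, Labs Inc. chooses R3. Subgame-perfect outcome: (R3, High) with payoffs (19, 17).

R3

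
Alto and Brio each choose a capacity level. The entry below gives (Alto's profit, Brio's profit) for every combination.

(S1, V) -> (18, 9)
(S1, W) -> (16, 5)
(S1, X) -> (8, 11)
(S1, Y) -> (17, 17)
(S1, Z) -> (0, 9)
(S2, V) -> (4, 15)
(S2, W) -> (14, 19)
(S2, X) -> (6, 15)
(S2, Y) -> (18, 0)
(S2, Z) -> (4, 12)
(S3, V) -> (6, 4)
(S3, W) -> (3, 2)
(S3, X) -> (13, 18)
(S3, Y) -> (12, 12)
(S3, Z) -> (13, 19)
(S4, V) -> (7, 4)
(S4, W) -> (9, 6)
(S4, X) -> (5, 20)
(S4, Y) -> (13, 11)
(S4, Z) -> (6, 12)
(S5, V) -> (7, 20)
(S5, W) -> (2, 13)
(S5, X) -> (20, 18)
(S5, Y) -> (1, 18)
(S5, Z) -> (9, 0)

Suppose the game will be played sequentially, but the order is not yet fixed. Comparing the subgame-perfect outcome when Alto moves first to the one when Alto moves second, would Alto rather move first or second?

first

If Alto leads: Brio's best replies are S1→Y, S2→W, S3→Z, S4→X, S5→V; Alto's induced payoffs 17, 14, 13, 5, 7; outcome (S1, Y), payoffs (17, 17).
If Brio leads: Alto's best replies are V→S1, W→S1, X→S5, Y→S2, Z→S3; Brio's induced payoffs 9, 5, 18, 0, 19; outcome (S3, Z), payoffs (13, 19).
Alto gets 17 moving first and 13 moving second, so Alto prefers to move first.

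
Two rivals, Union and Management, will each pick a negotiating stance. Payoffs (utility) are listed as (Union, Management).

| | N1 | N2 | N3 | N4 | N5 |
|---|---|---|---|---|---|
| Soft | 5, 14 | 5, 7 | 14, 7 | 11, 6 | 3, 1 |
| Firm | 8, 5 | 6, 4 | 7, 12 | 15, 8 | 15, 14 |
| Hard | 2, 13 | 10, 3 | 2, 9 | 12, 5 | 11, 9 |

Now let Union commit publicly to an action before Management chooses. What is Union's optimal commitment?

Management best-responds to each possible Union move:
- Soft → Management plays N1 (best of 14, 7, 7, 6, 1); Union gets 5.
- Firm → Management plays N5 (best of 5, 4, 12, 8, 14); Union gets 15.
- Hard → Management plays N1 (best of 13, 3, 9, 5, 9); Union gets 2.
Union's induced payoffs are 5, 15, 2, so Union commits to Firm. Subgame-perfect outcome: (Firm, N5) with payoffs (15, 14).

Firm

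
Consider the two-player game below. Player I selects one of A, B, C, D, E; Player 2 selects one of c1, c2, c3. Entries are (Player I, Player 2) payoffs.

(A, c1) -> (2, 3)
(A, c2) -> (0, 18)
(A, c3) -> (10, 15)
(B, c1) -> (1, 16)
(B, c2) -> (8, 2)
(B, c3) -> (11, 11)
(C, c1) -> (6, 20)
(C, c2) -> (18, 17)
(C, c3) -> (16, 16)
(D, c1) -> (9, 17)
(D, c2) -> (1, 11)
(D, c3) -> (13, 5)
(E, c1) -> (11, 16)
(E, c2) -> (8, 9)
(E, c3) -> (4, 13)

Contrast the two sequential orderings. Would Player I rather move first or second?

second

If Player I leads: Player 2's best replies are A→c2, B→c1, C→c1, D→c1, E→c1; Player I's induced payoffs 0, 1, 6, 9, 11; outcome (E, c1), payoffs (11, 16).
If Player 2 leads: Player I's best replies are c1→E, c2→C, c3→C; Player 2's induced payoffs 16, 17, 16; outcome (C, c2), payoffs (18, 17).
Player I gets 11 moving first and 18 moving second, so Player I prefers to move second.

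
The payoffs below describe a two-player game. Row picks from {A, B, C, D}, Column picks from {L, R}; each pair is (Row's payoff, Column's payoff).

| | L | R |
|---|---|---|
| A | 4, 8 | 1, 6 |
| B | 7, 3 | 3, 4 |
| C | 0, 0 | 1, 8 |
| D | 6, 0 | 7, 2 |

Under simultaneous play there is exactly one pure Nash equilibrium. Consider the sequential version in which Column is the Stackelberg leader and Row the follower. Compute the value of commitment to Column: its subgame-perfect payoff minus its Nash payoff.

1

Row best-responds to each possible Column move:
- L: BR = B, leader payoff 3.
- R: BR = D, leader payoff 2.
Among 3, 2, the best is 3 at L. Subgame-perfect outcome: (B, L) with payoffs (7, 3).
Under simultaneous play:
Row's best replies: L→B; R→D.
Column's best replies: A→L; B→R; C→R; D→R.
The unique mutual best reply is (D, R), giving (7, 2).
Column's commitment gain: 3 − 2 = 1.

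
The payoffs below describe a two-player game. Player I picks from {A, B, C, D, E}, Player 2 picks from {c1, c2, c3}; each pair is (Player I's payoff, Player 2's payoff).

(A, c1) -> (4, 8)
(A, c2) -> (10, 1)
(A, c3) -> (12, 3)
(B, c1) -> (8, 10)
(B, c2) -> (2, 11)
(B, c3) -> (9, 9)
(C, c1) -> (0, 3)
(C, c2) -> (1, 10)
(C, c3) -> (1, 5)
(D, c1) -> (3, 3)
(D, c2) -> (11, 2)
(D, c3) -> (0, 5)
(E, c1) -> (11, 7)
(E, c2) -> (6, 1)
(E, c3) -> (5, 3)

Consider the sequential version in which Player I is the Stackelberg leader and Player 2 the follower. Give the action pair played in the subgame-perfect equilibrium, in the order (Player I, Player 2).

(E, c1)

Backward induction with Player I moving first.
- A → Player 2 plays c1 (best of 8, 1, 3); Player I gets 4.
- B → Player 2 plays c2 (best of 10, 11, 9); Player I gets 2.
- C → Player 2 plays c2 (best of 3, 10, 5); Player I gets 1.
- D → Player 2 plays c3 (best of 3, 2, 5); Player I gets 0.
- E → Player 2 plays c1 (best of 7, 1, 3); Player I gets 11.
Maximizing over 4, 2, 1, 0, 11, Player I chooses E. Subgame-perfect outcome: (E, c1) with payoffs (11, 7).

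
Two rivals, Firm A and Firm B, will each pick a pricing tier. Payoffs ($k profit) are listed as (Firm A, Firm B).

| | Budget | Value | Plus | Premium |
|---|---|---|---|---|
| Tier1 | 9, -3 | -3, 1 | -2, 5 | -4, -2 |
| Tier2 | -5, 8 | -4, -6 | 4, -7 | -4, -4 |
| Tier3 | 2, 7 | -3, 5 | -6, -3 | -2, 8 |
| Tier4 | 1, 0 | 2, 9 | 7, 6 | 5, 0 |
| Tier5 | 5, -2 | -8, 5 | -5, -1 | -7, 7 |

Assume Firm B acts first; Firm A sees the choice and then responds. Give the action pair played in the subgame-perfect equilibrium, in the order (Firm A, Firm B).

(Tier4, Value)

Solve by backward induction (Firm B leads).
- Budget → Firm A plays Tier1 (best of 9, -5, 2, 1, 5); Firm B gets -3.
- Value → Firm A plays Tier4 (best of -3, -4, -3, 2, -8); Firm B gets 9.
- Plus → Firm A plays Tier4 (best of -2, 4, -6, 7, -5); Firm B gets 6.
- Premium → Firm A plays Tier4 (best of -4, -4, -2, 5, -7); Firm B gets 0.
Maximizing over -3, 9, 6, 0, Firm B chooses Value. Subgame-perfect outcome: (Tier4, Value) with payoffs (2, 9).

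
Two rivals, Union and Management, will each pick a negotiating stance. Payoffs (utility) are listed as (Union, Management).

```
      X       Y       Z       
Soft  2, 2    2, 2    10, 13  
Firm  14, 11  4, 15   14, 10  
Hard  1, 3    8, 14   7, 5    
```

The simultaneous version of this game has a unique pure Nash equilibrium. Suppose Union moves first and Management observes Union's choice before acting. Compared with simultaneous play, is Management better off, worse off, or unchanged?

Work backward from Management's decision.
- Soft → Management plays Z (best of 2, 2, 13); Union gets 10.
- Firm → Management plays Y (best of 11, 15, 10); Union gets 4.
- Hard → Management plays Y (best of 3, 14, 5); Union gets 8.
Maximizing over 10, 4, 8, Union chooses Soft. Subgame-perfect outcome: (Soft, Z) with payoffs (10, 13).
Under simultaneous play:
Union's best replies: X→Firm; Y→Hard; Z→Firm.
Management's best replies: Soft→Z; Firm→Y; Hard→Y.
The unique mutual best reply is (Hard, Y), giving (8, 14).
Management earns 13 sequentially versus 14 at the Nash outcome: worse off.

worse off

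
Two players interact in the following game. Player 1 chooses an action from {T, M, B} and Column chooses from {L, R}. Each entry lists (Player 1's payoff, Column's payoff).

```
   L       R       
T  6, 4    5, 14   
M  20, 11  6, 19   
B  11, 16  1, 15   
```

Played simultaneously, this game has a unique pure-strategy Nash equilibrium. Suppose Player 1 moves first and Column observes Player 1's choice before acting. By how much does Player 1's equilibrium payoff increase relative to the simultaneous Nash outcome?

5

Work backward from Column's decision.
- T → Column plays R (best of 4, 14); Player 1 gets 5.
- M → Column plays R (best of 11, 19); Player 1 gets 6.
- B → Column plays L (best of 16, 15); Player 1 gets 11.
Maximizing over 5, 6, 11, Player 1 chooses B. Subgame-perfect outcome: (B, L) with payoffs (11, 16).
Under simultaneous play:
Player 1's best replies: L→M; R→M.
Column's best replies: T→R; M→R; B→L.
Only (M, R) has each player best-responding; Nash payoffs (6, 19).
Player 1's commitment gain: 11 − 6 = 5.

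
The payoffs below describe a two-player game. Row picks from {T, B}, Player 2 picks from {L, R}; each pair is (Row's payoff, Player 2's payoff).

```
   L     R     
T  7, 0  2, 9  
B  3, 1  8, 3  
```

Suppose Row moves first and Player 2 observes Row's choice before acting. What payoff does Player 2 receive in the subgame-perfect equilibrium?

Player 2 best-responds to each possible Row move:
- T: BR = R, leader payoff 2.
- B: BR = R, leader payoff 8.
Row's induced payoffs are 2, 8, so Row commits to B. Subgame-perfect outcome: (B, R) with payoffs (8, 3).

3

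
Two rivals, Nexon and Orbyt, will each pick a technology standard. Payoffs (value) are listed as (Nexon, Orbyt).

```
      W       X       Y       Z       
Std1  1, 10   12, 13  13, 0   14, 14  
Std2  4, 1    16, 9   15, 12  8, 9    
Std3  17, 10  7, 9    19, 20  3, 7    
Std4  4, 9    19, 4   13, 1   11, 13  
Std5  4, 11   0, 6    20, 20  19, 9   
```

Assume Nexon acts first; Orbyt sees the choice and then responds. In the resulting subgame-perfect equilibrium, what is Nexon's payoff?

Solve by backward induction (Nexon leads).
- Std1 → Orbyt plays Z (best of 10, 13, 0, 14); Nexon gets 14.
- Std2 → Orbyt plays Y (best of 1, 9, 12, 9); Nexon gets 15.
- Std3 → Orbyt plays Y (best of 10, 9, 20, 7); Nexon gets 19.
- Std4 → Orbyt plays Z (best of 9, 4, 1, 13); Nexon gets 11.
- Std5 → Orbyt plays Y (best of 11, 6, 20, 9); Nexon gets 20.
Nexon's induced payoffs are 14, 15, 19, 11, 20, so Nexon commits to Std5. Subgame-perfect outcome: (Std5, Y) with payoffs (20, 20).

20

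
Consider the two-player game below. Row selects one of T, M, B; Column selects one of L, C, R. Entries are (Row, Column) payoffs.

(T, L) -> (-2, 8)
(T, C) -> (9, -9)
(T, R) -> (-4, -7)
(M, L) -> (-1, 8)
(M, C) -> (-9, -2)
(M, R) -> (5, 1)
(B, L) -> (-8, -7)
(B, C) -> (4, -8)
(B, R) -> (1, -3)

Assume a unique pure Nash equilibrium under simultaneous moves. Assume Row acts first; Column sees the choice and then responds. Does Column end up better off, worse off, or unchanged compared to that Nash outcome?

worse off

Work backward from Column's decision.
- T → Column plays L (best of 8, -9, -7); Row gets -2.
- M → Column plays L (best of 8, -2, 1); Row gets -1.
- B → Column plays R (best of -7, -8, -3); Row gets 1.
Maximizing over -2, -1, 1, Row chooses B. Subgame-perfect outcome: (B, R) with payoffs (1, -3).
Under simultaneous play:
Row's best replies: L→M; C→T; R→M.
Column's best replies: T→L; M→L; B→R.
The unique mutual best reply is (M, L), giving (-1, 8).
Column earns -3 sequentially versus 8 at the Nash outcome: worse off.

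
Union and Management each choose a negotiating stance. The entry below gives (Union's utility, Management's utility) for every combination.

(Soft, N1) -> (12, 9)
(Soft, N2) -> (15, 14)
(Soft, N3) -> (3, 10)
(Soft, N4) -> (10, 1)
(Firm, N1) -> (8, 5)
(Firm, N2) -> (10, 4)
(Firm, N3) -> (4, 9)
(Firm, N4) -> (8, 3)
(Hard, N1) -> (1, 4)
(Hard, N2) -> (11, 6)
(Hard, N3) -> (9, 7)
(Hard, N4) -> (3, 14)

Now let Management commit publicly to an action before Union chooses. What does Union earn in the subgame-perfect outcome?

Work backward from Union's decision.
- N1: BR = Soft, leader payoff 9.
- N2: BR = Soft, leader payoff 14.
- N3: BR = Hard, leader payoff 7.
- N4: BR = Soft, leader payoff 1.
Among 9, 14, 7, 1, the best is 14 at N2. Subgame-perfect outcome: (Soft, N2) with payoffs (15, 14).

15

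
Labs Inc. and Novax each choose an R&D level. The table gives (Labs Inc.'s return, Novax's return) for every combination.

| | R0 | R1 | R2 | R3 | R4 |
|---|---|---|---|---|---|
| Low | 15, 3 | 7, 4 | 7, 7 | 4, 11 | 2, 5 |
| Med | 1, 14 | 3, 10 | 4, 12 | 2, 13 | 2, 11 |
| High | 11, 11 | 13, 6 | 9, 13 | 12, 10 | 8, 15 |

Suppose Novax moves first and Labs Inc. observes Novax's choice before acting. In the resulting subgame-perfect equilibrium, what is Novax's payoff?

Backward induction with Novax moving first.
- R0: BR = Low, leader payoff 3.
- R1: BR = High, leader payoff 6.
- R2: BR = High, leader payoff 13.
- R3: BR = High, leader payoff 10.
- R4: BR = High, leader payoff 15.
Maximizing over 3, 6, 13, 10, 15, Novax chooses R4. Subgame-perfect outcome: (High, R4) with payoffs (8, 15).

15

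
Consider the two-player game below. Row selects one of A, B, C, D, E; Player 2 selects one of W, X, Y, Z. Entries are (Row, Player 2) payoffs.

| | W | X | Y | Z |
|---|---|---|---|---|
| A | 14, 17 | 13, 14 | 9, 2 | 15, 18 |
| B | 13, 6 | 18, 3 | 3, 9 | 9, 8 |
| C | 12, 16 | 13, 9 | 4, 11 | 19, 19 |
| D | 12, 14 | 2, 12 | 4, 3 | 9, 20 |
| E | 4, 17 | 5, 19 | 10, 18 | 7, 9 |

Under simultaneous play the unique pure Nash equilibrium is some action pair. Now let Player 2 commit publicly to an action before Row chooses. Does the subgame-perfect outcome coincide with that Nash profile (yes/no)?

yes

Row best-responds to each possible Player 2 move:
- W: BR = A, leader payoff 17.
- X: BR = B, leader payoff 3.
- Y: BR = E, leader payoff 18.
- Z: BR = C, leader payoff 19.
Player 2's induced payoffs are 17, 3, 18, 19, so Player 2 commits to Z. Subgame-perfect outcome: (C, Z) with payoffs (19, 19).
Under simultaneous play:
Row's best replies: W→A; X→B; Y→E; Z→C.
Player 2's best replies: A→Z; B→Y; C→Z; D→Z; E→X.
Only (C, Z) has each player best-responding; Nash payoffs (19, 19).
Sequential outcome (C, Z) coincides with the Nash profile (C, Z).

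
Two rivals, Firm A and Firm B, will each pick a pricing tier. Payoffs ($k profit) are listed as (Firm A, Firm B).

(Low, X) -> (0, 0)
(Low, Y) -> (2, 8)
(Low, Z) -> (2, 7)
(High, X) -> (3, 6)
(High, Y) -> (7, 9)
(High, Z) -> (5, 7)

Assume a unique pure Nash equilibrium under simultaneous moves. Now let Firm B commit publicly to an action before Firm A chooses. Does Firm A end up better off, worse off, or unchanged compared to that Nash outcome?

Solve by backward induction (Firm B leads).
- X: BR = High, leader payoff 6.
- Y: BR = High, leader payoff 9.
- Z: BR = High, leader payoff 7.
Firm B's induced payoffs are 6, 9, 7, so Firm B commits to Y. Subgame-perfect outcome: (High, Y) with payoffs (7, 9).
Under simultaneous play:
Firm A's best replies: X→High; Y→High; Z→High.
Firm B's best replies: Low→Y; High→Y.
Only (High, Y) has each player best-responding; Nash payoffs (7, 9).
Firm A earns 7 sequentially versus 7 at the Nash outcome: unchanged.

unchanged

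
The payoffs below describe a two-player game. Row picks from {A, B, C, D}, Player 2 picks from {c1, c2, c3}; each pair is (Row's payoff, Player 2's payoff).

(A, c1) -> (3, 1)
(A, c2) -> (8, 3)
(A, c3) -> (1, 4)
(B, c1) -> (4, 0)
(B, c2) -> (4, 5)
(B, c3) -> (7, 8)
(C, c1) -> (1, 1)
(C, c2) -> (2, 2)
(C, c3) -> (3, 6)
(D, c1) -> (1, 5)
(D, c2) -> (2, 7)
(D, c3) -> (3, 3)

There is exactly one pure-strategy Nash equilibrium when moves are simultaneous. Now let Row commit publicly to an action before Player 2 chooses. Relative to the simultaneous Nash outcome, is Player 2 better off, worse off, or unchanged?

unchanged

Backward induction with Row moving first.
- A: Player 2 compares 1, 3, 4 and picks c3; Row would get 1.
- B: Player 2 compares 0, 5, 8 and picks c3; Row would get 7.
- C: Player 2 compares 1, 2, 6 and picks c3; Row would get 3.
- D: Player 2 compares 5, 7, 3 and picks c2; Row would get 2.
Among 1, 7, 3, 2, the best is 7 at B. Subgame-perfect outcome: (B, c3) with payoffs (7, 8).
Under simultaneous play:
Row's best replies: c1→B; c2→A; c3→B.
Player 2's best replies: A→c3; B→c3; C→c3; D→c2.
The unique mutual best reply is (B, c3), giving (7, 8).
Player 2 earns 8 sequentially versus 8 at the Nash outcome: unchanged.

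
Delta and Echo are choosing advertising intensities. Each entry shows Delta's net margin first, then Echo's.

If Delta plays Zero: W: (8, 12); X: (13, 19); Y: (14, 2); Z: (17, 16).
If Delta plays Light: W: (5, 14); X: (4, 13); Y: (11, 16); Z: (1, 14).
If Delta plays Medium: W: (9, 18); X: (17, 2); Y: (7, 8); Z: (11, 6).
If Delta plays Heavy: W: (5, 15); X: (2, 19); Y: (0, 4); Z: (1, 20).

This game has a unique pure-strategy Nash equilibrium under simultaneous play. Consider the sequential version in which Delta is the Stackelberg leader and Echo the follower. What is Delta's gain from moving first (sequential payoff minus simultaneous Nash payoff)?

4

Backward induction with Delta moving first.
- Zero → Echo plays X (best of 12, 19, 2, 16); Delta gets 13.
- Light → Echo plays Y (best of 14, 13, 16, 14); Delta gets 11.
- Medium → Echo plays W (best of 18, 2, 8, 6); Delta gets 9.
- Heavy → Echo plays Z (best of 15, 19, 4, 20); Delta gets 1.
Delta's induced payoffs are 13, 11, 9, 1, so Delta commits to Zero. Subgame-perfect outcome: (Zero, X) with payoffs (13, 19).
For the simultaneous game, intersect best replies.
Delta's best replies: W→Medium; X→Medium; Y→Zero; Z→Zero.
Echo's best replies: Zero→X; Light→Y; Medium→W; Heavy→Z.
Only (Medium, W) has each player best-responding; Nash payoffs (9, 18).
Delta's commitment gain: 13 − 9 = 4.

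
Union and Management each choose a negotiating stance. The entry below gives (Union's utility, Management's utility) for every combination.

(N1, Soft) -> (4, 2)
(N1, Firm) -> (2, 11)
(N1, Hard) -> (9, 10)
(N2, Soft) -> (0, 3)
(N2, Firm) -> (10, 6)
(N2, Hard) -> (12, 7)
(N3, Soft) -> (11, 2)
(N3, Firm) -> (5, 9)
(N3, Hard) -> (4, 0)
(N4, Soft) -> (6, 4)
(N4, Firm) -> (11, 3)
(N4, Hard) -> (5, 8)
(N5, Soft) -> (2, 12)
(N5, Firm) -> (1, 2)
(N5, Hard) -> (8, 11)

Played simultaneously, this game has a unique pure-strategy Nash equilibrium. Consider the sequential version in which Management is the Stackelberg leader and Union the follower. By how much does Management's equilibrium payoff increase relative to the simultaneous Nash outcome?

0

Union best-responds to each possible Management move:
- Soft → Union plays N3 (best of 4, 0, 11, 6, 2); Management gets 2.
- Firm → Union plays N4 (best of 2, 10, 5, 11, 1); Management gets 3.
- Hard → Union plays N2 (best of 9, 12, 4, 5, 8); Management gets 7.
Among 2, 3, 7, the best is 7 at Hard. Subgame-perfect outcome: (N2, Hard) with payoffs (12, 7).
For the simultaneous game, intersect best replies.
Union's best replies: Soft→N3; Firm→N4; Hard→N2.
Management's best replies: N1→Firm; N2→Hard; N3→Firm; N4→Hard; N5→Soft.
The unique mutual best reply is (N2, Hard), giving (12, 7).
Management's commitment gain: 7 − 7 = 0.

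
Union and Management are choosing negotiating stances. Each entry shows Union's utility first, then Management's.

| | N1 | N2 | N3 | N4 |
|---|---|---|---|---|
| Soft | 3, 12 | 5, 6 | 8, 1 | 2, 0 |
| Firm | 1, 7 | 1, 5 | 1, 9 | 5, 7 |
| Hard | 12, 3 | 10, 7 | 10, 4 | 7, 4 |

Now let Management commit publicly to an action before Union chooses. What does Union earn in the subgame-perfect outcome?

10

Work backward from Union's decision.
- N1 → Union plays Hard (best of 3, 1, 12); Management gets 3.
- N2 → Union plays Hard (best of 5, 1, 10); Management gets 7.
- N3 → Union plays Hard (best of 8, 1, 10); Management gets 4.
- N4 → Union plays Hard (best of 2, 5, 7); Management gets 4.
Maximizing over 3, 7, 4, 4, Management chooses N2. Subgame-perfect outcome: (Hard, N2) with payoffs (10, 7).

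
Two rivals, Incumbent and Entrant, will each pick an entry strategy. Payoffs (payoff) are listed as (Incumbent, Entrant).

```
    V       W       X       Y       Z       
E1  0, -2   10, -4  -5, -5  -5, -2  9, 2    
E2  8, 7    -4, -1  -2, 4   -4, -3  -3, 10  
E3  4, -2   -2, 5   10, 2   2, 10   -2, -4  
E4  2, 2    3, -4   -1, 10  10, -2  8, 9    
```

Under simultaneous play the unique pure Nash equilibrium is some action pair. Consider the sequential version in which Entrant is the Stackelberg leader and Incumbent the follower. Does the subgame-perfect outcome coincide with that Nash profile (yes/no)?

no

Incumbent best-responds to each possible Entrant move:
- V: Incumbent compares 0, 8, 4, 2 and picks E2; Entrant would get 7.
- W: Incumbent compares 10, -4, -2, 3 and picks E1; Entrant would get -4.
- X: Incumbent compares -5, -2, 10, -1 and picks E3; Entrant would get 2.
- Y: Incumbent compares -5, -4, 2, 10 and picks E4; Entrant would get -2.
- Z: Incumbent compares 9, -3, -2, 8 and picks E1; Entrant would get 2.
Maximizing over 7, -4, 2, -2, 2, Entrant chooses V. Subgame-perfect outcome: (E2, V) with payoffs (8, 7).
Under simultaneous play:
Incumbent's best replies: V→E2; W→E1; X→E3; Y→E4; Z→E1.
Entrant's best replies: E1→Z; E2→Z; E3→Y; E4→X.
The unique mutual best reply is (E1, Z), giving (9, 2).
Sequential outcome (E2, V) differs from the Nash profile (E1, Z).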